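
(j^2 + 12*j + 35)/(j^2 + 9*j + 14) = (j + 5)/(j + 2)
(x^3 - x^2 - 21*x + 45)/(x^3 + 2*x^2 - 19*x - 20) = (x^2 - 6*x + 9)/(x^2 - 3*x - 4)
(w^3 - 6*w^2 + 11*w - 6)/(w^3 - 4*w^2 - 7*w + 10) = (w^2 - 5*w + 6)/(w^2 - 3*w - 10)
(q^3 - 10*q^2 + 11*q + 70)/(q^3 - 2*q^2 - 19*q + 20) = (q^2 - 5*q - 14)/(q^2 + 3*q - 4)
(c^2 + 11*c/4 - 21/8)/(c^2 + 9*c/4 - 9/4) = (c + 7/2)/(c + 3)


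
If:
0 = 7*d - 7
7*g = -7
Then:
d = 1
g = -1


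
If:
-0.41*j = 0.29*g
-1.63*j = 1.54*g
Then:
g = 0.00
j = 0.00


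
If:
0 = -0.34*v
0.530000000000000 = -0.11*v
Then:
No Solution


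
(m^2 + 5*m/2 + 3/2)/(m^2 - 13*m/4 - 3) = 2*(2*m^2 + 5*m + 3)/(4*m^2 - 13*m - 12)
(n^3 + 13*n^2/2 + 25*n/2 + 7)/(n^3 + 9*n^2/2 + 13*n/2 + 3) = (2*n + 7)/(2*n + 3)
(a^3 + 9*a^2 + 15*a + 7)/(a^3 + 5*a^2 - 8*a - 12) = (a^2 + 8*a + 7)/(a^2 + 4*a - 12)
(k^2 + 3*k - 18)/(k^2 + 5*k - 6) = (k - 3)/(k - 1)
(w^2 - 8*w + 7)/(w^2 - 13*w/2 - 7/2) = 2*(w - 1)/(2*w + 1)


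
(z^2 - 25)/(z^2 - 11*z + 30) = (z + 5)/(z - 6)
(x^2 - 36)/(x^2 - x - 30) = (x + 6)/(x + 5)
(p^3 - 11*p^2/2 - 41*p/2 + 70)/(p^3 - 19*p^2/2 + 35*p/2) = (p + 4)/p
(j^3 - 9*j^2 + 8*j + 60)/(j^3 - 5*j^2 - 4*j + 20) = (j - 6)/(j - 2)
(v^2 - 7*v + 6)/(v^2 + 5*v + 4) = (v^2 - 7*v + 6)/(v^2 + 5*v + 4)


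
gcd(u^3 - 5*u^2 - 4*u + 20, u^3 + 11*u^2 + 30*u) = 1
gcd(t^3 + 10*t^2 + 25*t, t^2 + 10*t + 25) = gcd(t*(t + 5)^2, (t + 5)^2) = t^2 + 10*t + 25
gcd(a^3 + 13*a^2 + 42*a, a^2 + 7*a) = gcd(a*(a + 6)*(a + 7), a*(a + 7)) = a^2 + 7*a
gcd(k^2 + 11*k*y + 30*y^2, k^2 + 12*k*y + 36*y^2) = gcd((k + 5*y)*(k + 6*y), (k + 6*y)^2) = k + 6*y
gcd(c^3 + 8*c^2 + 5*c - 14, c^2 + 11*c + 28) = c + 7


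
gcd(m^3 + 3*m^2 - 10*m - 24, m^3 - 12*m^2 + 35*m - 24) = m - 3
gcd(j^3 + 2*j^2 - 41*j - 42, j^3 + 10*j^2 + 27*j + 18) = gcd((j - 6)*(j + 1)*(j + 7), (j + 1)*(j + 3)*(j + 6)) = j + 1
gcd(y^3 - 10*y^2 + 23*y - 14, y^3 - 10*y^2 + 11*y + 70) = y - 7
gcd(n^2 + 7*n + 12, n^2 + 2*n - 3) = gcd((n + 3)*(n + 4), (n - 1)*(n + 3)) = n + 3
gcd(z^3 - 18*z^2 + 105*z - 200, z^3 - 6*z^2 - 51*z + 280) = z^2 - 13*z + 40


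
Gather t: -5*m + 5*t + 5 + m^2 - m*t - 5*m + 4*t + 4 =m^2 - 10*m + t*(9 - m) + 9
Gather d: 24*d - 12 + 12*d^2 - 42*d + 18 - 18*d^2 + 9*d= -6*d^2 - 9*d + 6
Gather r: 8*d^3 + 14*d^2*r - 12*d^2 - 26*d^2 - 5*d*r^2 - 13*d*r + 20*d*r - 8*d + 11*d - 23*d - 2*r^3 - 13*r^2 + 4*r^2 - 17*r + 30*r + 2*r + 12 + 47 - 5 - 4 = 8*d^3 - 38*d^2 - 20*d - 2*r^3 + r^2*(-5*d - 9) + r*(14*d^2 + 7*d + 15) + 50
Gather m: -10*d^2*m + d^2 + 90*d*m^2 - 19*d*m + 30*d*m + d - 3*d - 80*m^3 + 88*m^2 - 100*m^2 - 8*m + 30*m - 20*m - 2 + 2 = d^2 - 2*d - 80*m^3 + m^2*(90*d - 12) + m*(-10*d^2 + 11*d + 2)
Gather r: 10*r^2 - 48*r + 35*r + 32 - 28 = 10*r^2 - 13*r + 4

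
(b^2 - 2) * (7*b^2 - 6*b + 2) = 7*b^4 - 6*b^3 - 12*b^2 + 12*b - 4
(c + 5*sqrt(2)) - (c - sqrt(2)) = 6*sqrt(2)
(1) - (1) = 0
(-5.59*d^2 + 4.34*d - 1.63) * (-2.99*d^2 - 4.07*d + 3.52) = 16.7141*d^4 + 9.7747*d^3 - 32.4669*d^2 + 21.9109*d - 5.7376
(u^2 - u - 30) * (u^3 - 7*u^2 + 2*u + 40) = u^5 - 8*u^4 - 21*u^3 + 248*u^2 - 100*u - 1200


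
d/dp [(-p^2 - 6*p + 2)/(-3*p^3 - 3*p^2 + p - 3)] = (-3*p^4 - 36*p^3 - p^2 + 18*p + 16)/(9*p^6 + 18*p^5 + 3*p^4 + 12*p^3 + 19*p^2 - 6*p + 9)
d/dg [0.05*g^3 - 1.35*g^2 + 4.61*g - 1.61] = 0.15*g^2 - 2.7*g + 4.61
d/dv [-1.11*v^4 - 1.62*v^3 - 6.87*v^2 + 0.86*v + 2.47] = -4.44*v^3 - 4.86*v^2 - 13.74*v + 0.86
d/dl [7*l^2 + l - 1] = 14*l + 1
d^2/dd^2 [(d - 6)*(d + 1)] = 2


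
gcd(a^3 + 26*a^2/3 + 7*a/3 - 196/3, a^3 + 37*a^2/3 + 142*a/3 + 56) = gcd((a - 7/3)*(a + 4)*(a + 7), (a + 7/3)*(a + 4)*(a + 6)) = a + 4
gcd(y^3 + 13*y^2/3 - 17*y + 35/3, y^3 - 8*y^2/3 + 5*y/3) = y^2 - 8*y/3 + 5/3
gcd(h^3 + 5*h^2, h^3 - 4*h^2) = h^2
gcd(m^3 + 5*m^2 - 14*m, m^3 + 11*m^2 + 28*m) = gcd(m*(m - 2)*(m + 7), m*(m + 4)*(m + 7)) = m^2 + 7*m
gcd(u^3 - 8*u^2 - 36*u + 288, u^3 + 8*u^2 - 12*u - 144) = u + 6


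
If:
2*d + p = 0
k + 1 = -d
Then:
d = -p/2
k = p/2 - 1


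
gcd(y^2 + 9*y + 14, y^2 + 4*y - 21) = y + 7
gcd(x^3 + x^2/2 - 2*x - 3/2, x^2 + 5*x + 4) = x + 1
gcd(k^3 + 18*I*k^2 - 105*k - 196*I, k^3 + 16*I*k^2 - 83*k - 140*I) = k^2 + 11*I*k - 28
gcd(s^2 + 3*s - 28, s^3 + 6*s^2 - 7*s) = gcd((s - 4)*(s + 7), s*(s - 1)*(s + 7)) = s + 7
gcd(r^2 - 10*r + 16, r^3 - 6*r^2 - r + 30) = 1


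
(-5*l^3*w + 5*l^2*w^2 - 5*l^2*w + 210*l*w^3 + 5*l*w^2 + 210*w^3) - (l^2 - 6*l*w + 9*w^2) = -5*l^3*w + 5*l^2*w^2 - 5*l^2*w - l^2 + 210*l*w^3 + 5*l*w^2 + 6*l*w + 210*w^3 - 9*w^2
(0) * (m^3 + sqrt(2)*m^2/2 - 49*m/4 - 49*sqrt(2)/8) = 0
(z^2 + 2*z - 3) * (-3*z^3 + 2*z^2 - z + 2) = -3*z^5 - 4*z^4 + 12*z^3 - 6*z^2 + 7*z - 6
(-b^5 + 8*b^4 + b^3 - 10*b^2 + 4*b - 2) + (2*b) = -b^5 + 8*b^4 + b^3 - 10*b^2 + 6*b - 2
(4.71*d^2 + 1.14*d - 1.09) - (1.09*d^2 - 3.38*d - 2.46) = 3.62*d^2 + 4.52*d + 1.37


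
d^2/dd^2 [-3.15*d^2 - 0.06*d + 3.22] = -6.30000000000000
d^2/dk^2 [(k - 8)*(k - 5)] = 2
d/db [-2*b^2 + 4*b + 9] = 4 - 4*b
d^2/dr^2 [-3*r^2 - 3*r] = -6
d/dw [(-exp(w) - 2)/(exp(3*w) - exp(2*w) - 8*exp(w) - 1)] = (-(exp(w) + 2)*(-3*exp(2*w) + 2*exp(w) + 8) - exp(3*w) + exp(2*w) + 8*exp(w) + 1)*exp(w)/(-exp(3*w) + exp(2*w) + 8*exp(w) + 1)^2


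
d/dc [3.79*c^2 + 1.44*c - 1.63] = 7.58*c + 1.44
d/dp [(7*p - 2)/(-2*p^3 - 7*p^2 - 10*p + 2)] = (28*p^3 + 37*p^2 - 28*p - 6)/(4*p^6 + 28*p^5 + 89*p^4 + 132*p^3 + 72*p^2 - 40*p + 4)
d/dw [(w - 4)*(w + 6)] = 2*w + 2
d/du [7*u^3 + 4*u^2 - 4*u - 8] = 21*u^2 + 8*u - 4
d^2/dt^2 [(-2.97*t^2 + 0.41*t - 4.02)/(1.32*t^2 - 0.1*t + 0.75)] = (0.644688*t^3 - 24.384888*t^2 + 0.74844*t + 4.59945)/(2.299968*t^6 - 0.52272*t^5 + 3.96*t^4 - 0.595*t^3 + 2.25*t^2 - 0.16875*t + 0.421875)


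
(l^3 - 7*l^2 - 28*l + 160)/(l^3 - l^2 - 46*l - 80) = (l - 4)/(l + 2)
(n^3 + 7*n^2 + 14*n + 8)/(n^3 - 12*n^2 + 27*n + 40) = (n^2 + 6*n + 8)/(n^2 - 13*n + 40)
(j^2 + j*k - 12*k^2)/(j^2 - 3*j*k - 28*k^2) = (j - 3*k)/(j - 7*k)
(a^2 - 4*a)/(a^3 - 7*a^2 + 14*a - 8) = a/(a^2 - 3*a + 2)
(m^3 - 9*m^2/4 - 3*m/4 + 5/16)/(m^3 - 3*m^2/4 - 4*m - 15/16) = (8*m^2 + 2*m - 1)/(8*m^2 + 14*m + 3)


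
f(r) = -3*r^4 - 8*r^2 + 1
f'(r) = -12*r^3 - 16*r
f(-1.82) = -58.42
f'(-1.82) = 101.46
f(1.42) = -27.33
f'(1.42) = -57.08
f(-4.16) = -1035.90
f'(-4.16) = 930.46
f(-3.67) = -650.99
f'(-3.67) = 651.89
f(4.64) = -1561.81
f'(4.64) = -1273.01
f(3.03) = -325.31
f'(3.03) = -382.30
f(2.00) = -79.00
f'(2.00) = -128.00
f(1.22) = -17.55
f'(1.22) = -41.31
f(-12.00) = -63359.00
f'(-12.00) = 20928.00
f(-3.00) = -314.00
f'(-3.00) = 372.00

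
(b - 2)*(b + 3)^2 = b^3 + 4*b^2 - 3*b - 18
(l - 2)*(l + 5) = l^2 + 3*l - 10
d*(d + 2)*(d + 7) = d^3 + 9*d^2 + 14*d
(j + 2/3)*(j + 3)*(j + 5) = j^3 + 26*j^2/3 + 61*j/3 + 10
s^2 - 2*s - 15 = (s - 5)*(s + 3)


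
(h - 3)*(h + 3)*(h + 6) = h^3 + 6*h^2 - 9*h - 54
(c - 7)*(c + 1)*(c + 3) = c^3 - 3*c^2 - 25*c - 21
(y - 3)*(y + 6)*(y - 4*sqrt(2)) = y^3 - 4*sqrt(2)*y^2 + 3*y^2 - 18*y - 12*sqrt(2)*y + 72*sqrt(2)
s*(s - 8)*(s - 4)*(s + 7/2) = s^4 - 17*s^3/2 - 10*s^2 + 112*s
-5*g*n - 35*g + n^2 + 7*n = (-5*g + n)*(n + 7)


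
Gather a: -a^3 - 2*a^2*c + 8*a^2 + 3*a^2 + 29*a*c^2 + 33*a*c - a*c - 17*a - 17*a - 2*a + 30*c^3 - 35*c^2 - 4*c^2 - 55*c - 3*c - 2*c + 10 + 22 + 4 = -a^3 + a^2*(11 - 2*c) + a*(29*c^2 + 32*c - 36) + 30*c^3 - 39*c^2 - 60*c + 36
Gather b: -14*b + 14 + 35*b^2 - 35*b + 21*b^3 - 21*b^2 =21*b^3 + 14*b^2 - 49*b + 14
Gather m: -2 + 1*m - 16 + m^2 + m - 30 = m^2 + 2*m - 48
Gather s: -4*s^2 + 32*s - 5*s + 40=-4*s^2 + 27*s + 40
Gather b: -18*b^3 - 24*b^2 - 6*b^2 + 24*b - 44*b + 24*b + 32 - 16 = -18*b^3 - 30*b^2 + 4*b + 16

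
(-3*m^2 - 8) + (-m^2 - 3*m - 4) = -4*m^2 - 3*m - 12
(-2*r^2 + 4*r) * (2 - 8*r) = 16*r^3 - 36*r^2 + 8*r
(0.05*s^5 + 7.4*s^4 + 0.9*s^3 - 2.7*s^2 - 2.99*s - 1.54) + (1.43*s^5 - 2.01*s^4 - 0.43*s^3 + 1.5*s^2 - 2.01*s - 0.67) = 1.48*s^5 + 5.39*s^4 + 0.47*s^3 - 1.2*s^2 - 5.0*s - 2.21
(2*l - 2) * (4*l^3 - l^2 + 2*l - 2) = 8*l^4 - 10*l^3 + 6*l^2 - 8*l + 4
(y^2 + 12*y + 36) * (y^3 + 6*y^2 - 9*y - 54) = y^5 + 18*y^4 + 99*y^3 + 54*y^2 - 972*y - 1944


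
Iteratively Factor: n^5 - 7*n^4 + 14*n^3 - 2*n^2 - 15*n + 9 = (n - 1)*(n^4 - 6*n^3 + 8*n^2 + 6*n - 9) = (n - 1)^2*(n^3 - 5*n^2 + 3*n + 9) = (n - 3)*(n - 1)^2*(n^2 - 2*n - 3) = (n - 3)*(n - 1)^2*(n + 1)*(n - 3)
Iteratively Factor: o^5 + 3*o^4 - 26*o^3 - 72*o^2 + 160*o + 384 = (o - 4)*(o^4 + 7*o^3 + 2*o^2 - 64*o - 96) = (o - 4)*(o + 4)*(o^3 + 3*o^2 - 10*o - 24) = (o - 4)*(o - 3)*(o + 4)*(o^2 + 6*o + 8) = (o - 4)*(o - 3)*(o + 4)^2*(o + 2)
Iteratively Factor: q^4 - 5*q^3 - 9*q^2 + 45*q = (q + 3)*(q^3 - 8*q^2 + 15*q) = (q - 5)*(q + 3)*(q^2 - 3*q) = q*(q - 5)*(q + 3)*(q - 3)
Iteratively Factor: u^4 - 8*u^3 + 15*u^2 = (u - 3)*(u^3 - 5*u^2) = u*(u - 3)*(u^2 - 5*u) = u*(u - 5)*(u - 3)*(u)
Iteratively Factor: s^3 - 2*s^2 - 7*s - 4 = (s + 1)*(s^2 - 3*s - 4) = (s - 4)*(s + 1)*(s + 1)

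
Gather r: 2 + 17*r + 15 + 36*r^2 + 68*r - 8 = 36*r^2 + 85*r + 9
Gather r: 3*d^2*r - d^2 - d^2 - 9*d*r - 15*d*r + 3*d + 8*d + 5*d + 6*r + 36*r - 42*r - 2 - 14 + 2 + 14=-2*d^2 + 16*d + r*(3*d^2 - 24*d)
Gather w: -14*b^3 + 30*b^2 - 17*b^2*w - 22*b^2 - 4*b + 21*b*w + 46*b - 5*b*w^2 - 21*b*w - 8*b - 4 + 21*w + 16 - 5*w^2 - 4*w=-14*b^3 + 8*b^2 + 34*b + w^2*(-5*b - 5) + w*(17 - 17*b^2) + 12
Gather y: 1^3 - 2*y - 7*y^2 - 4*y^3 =-4*y^3 - 7*y^2 - 2*y + 1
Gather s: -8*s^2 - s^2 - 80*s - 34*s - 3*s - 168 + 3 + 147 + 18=-9*s^2 - 117*s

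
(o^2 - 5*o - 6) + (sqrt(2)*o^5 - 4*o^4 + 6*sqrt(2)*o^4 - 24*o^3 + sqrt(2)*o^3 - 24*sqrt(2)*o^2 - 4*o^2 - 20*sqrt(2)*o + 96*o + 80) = sqrt(2)*o^5 - 4*o^4 + 6*sqrt(2)*o^4 - 24*o^3 + sqrt(2)*o^3 - 24*sqrt(2)*o^2 - 3*o^2 - 20*sqrt(2)*o + 91*o + 74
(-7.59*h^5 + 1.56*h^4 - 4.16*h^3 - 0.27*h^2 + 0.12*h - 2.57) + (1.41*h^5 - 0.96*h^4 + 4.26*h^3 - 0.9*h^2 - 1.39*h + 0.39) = -6.18*h^5 + 0.6*h^4 + 0.0999999999999996*h^3 - 1.17*h^2 - 1.27*h - 2.18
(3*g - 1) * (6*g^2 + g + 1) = 18*g^3 - 3*g^2 + 2*g - 1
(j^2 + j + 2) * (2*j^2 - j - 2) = 2*j^4 + j^3 + j^2 - 4*j - 4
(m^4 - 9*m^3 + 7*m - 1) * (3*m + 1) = 3*m^5 - 26*m^4 - 9*m^3 + 21*m^2 + 4*m - 1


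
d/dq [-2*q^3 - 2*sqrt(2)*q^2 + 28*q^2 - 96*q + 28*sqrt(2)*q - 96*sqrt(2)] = -6*q^2 - 4*sqrt(2)*q + 56*q - 96 + 28*sqrt(2)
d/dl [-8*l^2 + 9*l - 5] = 9 - 16*l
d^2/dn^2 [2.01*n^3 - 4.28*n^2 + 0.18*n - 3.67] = 12.06*n - 8.56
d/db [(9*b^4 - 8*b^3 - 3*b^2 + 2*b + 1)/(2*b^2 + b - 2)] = (36*b^5 + 11*b^4 - 88*b^3 + 41*b^2 + 8*b - 5)/(4*b^4 + 4*b^3 - 7*b^2 - 4*b + 4)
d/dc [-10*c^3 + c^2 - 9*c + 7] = -30*c^2 + 2*c - 9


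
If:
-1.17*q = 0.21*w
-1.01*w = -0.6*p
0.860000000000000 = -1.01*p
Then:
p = -0.85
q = 0.09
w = -0.51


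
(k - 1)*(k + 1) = k^2 - 1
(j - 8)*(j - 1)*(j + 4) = j^3 - 5*j^2 - 28*j + 32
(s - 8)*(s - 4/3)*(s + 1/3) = s^3 - 9*s^2 + 68*s/9 + 32/9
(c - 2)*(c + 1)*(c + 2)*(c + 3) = c^4 + 4*c^3 - c^2 - 16*c - 12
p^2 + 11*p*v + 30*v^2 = (p + 5*v)*(p + 6*v)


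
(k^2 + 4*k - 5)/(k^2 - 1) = (k + 5)/(k + 1)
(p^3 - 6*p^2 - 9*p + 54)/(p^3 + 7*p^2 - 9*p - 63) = (p - 6)/(p + 7)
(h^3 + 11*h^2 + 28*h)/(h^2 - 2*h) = (h^2 + 11*h + 28)/(h - 2)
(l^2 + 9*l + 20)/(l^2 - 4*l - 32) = (l + 5)/(l - 8)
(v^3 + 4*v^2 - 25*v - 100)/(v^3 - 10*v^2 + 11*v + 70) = (v^2 + 9*v + 20)/(v^2 - 5*v - 14)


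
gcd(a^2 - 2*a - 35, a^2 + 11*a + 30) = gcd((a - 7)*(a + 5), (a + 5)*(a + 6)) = a + 5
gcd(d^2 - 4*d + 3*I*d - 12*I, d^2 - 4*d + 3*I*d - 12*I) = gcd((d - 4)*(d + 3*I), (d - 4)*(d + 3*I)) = d^2 + d*(-4 + 3*I) - 12*I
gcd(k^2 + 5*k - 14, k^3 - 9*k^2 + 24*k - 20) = k - 2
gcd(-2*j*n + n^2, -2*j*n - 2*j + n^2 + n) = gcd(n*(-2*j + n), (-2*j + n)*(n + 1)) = 2*j - n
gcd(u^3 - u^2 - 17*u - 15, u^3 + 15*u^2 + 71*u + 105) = u + 3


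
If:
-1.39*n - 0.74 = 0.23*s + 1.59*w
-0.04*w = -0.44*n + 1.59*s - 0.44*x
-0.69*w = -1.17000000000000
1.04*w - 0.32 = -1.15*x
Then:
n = -2.30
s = -1.03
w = 1.70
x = -1.26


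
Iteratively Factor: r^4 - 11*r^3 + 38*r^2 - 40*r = (r)*(r^3 - 11*r^2 + 38*r - 40) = r*(r - 5)*(r^2 - 6*r + 8) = r*(r - 5)*(r - 4)*(r - 2)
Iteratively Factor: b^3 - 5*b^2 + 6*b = (b)*(b^2 - 5*b + 6) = b*(b - 2)*(b - 3)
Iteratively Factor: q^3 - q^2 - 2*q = (q)*(q^2 - q - 2) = q*(q - 2)*(q + 1)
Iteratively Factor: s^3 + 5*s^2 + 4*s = (s + 1)*(s^2 + 4*s) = s*(s + 1)*(s + 4)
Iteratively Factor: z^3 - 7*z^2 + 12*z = (z - 4)*(z^2 - 3*z) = z*(z - 4)*(z - 3)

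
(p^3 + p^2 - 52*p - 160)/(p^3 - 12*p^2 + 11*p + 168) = (p^2 + 9*p + 20)/(p^2 - 4*p - 21)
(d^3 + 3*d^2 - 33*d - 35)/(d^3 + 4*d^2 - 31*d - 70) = (d + 1)/(d + 2)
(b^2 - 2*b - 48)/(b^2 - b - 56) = (b + 6)/(b + 7)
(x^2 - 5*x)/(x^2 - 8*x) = (x - 5)/(x - 8)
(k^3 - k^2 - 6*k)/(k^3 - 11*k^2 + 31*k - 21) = k*(k + 2)/(k^2 - 8*k + 7)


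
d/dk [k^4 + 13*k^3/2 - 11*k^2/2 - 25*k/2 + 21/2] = 4*k^3 + 39*k^2/2 - 11*k - 25/2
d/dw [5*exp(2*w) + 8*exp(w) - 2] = (10*exp(w) + 8)*exp(w)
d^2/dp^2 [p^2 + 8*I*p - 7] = 2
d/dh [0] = 0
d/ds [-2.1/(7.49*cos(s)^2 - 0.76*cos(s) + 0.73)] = (1.596 - 31.458*cos(s))*sin(s)/(7.49*cos(s)^2 - 0.76*cos(s) + 0.73)^2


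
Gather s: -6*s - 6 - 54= -6*s - 60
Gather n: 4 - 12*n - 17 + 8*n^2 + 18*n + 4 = 8*n^2 + 6*n - 9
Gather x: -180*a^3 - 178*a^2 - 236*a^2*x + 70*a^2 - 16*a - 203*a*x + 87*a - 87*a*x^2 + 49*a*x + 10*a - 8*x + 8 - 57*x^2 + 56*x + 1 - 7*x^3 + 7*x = -180*a^3 - 108*a^2 + 81*a - 7*x^3 + x^2*(-87*a - 57) + x*(-236*a^2 - 154*a + 55) + 9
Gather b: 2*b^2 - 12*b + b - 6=2*b^2 - 11*b - 6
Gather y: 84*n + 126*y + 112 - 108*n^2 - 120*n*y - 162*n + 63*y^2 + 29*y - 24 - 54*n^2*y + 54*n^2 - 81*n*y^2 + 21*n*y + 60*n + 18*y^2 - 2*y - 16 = -54*n^2 - 18*n + y^2*(81 - 81*n) + y*(-54*n^2 - 99*n + 153) + 72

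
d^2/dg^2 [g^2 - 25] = 2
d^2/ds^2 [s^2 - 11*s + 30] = 2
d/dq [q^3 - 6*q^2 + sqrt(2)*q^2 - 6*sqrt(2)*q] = 3*q^2 - 12*q + 2*sqrt(2)*q - 6*sqrt(2)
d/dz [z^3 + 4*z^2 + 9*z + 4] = 3*z^2 + 8*z + 9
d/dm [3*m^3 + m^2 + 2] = m*(9*m + 2)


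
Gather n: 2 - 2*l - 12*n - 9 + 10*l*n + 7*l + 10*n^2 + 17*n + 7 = 5*l + 10*n^2 + n*(10*l + 5)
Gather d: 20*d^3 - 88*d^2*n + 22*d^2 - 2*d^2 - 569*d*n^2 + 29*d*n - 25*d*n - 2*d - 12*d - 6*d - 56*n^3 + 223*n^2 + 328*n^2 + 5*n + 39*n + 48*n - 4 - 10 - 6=20*d^3 + d^2*(20 - 88*n) + d*(-569*n^2 + 4*n - 20) - 56*n^3 + 551*n^2 + 92*n - 20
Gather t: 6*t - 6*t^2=-6*t^2 + 6*t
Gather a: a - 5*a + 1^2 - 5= -4*a - 4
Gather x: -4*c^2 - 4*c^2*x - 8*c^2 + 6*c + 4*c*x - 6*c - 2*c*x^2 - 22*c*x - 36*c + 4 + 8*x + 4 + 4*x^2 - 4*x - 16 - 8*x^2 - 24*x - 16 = -12*c^2 - 36*c + x^2*(-2*c - 4) + x*(-4*c^2 - 18*c - 20) - 24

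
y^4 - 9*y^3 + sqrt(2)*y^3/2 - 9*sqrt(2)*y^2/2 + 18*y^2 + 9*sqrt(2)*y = y*(y - 6)*(y - 3)*(y + sqrt(2)/2)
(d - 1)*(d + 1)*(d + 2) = d^3 + 2*d^2 - d - 2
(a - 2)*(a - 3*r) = a^2 - 3*a*r - 2*a + 6*r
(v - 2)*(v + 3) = v^2 + v - 6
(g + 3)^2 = g^2 + 6*g + 9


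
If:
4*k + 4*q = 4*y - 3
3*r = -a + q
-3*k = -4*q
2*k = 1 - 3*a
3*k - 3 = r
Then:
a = -3/7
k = 8/7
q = 6/7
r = 3/7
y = 11/4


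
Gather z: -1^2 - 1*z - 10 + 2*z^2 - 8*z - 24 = 2*z^2 - 9*z - 35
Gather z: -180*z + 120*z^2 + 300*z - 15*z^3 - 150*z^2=-15*z^3 - 30*z^2 + 120*z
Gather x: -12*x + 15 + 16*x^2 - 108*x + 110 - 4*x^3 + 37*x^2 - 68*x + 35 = -4*x^3 + 53*x^2 - 188*x + 160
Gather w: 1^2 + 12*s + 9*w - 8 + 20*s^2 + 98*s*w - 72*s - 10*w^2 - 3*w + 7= 20*s^2 - 60*s - 10*w^2 + w*(98*s + 6)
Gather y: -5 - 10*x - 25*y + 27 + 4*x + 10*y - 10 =-6*x - 15*y + 12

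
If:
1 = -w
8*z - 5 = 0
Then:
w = -1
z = 5/8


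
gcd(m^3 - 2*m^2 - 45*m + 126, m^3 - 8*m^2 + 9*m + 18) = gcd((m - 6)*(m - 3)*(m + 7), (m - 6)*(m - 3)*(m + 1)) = m^2 - 9*m + 18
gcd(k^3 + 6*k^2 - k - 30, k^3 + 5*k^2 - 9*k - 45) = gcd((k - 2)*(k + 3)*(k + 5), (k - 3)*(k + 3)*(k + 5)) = k^2 + 8*k + 15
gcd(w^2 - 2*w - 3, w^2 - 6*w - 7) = w + 1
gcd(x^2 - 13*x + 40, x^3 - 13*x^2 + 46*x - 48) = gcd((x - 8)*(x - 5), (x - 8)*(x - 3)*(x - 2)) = x - 8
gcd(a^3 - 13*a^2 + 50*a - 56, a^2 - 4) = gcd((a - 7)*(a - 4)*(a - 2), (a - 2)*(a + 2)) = a - 2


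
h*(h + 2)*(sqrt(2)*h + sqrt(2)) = sqrt(2)*h^3 + 3*sqrt(2)*h^2 + 2*sqrt(2)*h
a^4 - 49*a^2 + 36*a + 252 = (a - 6)*(a - 3)*(a + 2)*(a + 7)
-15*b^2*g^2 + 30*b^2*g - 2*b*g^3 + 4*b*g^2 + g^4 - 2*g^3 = g*(-5*b + g)*(3*b + g)*(g - 2)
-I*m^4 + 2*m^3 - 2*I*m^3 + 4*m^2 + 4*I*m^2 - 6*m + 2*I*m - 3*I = (m + 3)*(m + I)^2*(-I*m + I)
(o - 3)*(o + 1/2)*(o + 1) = o^3 - 3*o^2/2 - 4*o - 3/2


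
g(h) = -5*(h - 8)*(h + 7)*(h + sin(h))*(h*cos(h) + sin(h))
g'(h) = -5*(h - 8)*(h + 7)*(h + sin(h))*(-h*sin(h) + 2*cos(h)) - 5*(h - 8)*(h + 7)*(h*cos(h) + sin(h))*(cos(h) + 1) - 5*(h - 8)*(h + sin(h))*(h*cos(h) + sin(h)) - 5*(h + 7)*(h + sin(h))*(h*cos(h) + sin(h)) = 5*(8 - h)*(h + sin(h))*(h*cos(h) + sin(h)) + 5*(h - 8)*(h + 7)*(h + sin(h))*(h*sin(h) - 2*cos(h)) - 5*(h - 8)*(h + 7)*(h*cos(h) + sin(h))*(cos(h) + 1) - 5*(h + 7)*(h + sin(h))*(h*cos(h) + sin(h))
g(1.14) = 792.02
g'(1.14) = 415.13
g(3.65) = -2692.84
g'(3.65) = 280.31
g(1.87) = 310.63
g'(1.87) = -1763.64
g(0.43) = 192.37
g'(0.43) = 824.38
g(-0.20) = 43.87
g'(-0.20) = -430.23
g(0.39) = 160.46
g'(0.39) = 770.15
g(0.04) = 1.79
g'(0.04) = 89.57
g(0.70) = 445.65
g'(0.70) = 989.46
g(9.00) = 5864.17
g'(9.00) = 10450.97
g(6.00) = 4076.54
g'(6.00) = 2347.02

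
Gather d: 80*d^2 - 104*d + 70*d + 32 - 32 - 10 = 80*d^2 - 34*d - 10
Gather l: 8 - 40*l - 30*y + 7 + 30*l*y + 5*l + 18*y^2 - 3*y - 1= l*(30*y - 35) + 18*y^2 - 33*y + 14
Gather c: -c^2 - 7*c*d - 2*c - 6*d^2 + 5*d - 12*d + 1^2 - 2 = -c^2 + c*(-7*d - 2) - 6*d^2 - 7*d - 1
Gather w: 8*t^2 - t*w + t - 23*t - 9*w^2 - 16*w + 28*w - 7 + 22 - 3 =8*t^2 - 22*t - 9*w^2 + w*(12 - t) + 12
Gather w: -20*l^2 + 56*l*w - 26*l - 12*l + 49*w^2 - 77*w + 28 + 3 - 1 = -20*l^2 - 38*l + 49*w^2 + w*(56*l - 77) + 30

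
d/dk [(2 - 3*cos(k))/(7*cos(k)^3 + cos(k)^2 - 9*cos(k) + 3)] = (-42*cos(k)^3 + 39*cos(k)^2 + 4*cos(k) - 9)*sin(k)/(7*cos(k)^3 + cos(k)^2 - 9*cos(k) + 3)^2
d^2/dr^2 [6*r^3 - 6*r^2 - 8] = 36*r - 12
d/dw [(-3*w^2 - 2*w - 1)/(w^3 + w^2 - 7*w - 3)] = (3*w^4 + 4*w^3 + 26*w^2 + 20*w - 1)/(w^6 + 2*w^5 - 13*w^4 - 20*w^3 + 43*w^2 + 42*w + 9)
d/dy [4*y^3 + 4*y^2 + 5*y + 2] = 12*y^2 + 8*y + 5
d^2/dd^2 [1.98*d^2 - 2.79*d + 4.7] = 3.96000000000000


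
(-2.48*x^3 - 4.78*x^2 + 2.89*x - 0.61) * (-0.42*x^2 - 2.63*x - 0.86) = 1.0416*x^5 + 8.53*x^4 + 13.4904*x^3 - 3.2337*x^2 - 0.8811*x + 0.5246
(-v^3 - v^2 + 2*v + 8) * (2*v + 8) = -2*v^4 - 10*v^3 - 4*v^2 + 32*v + 64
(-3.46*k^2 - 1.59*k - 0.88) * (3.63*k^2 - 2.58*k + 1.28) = -12.5598*k^4 + 3.1551*k^3 - 3.521*k^2 + 0.2352*k - 1.1264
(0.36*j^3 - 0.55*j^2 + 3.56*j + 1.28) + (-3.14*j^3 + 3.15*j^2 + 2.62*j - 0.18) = -2.78*j^3 + 2.6*j^2 + 6.18*j + 1.1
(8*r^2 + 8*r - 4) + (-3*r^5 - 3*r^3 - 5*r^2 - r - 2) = -3*r^5 - 3*r^3 + 3*r^2 + 7*r - 6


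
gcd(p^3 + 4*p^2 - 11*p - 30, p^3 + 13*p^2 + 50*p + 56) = p + 2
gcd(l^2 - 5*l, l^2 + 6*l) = l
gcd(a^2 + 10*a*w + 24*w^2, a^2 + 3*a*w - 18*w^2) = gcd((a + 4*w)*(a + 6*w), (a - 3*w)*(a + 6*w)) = a + 6*w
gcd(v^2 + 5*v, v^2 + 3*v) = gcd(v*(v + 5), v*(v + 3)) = v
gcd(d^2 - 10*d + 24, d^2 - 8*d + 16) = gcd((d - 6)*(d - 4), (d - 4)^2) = d - 4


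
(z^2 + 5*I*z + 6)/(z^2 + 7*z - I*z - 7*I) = (z + 6*I)/(z + 7)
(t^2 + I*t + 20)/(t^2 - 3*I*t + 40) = (t - 4*I)/(t - 8*I)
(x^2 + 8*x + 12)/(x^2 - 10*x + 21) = (x^2 + 8*x + 12)/(x^2 - 10*x + 21)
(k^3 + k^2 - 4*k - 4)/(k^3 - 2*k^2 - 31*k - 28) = (k^2 - 4)/(k^2 - 3*k - 28)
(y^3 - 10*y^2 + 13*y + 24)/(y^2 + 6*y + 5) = (y^2 - 11*y + 24)/(y + 5)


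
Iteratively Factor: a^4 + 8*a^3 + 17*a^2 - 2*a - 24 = (a + 3)*(a^3 + 5*a^2 + 2*a - 8) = (a - 1)*(a + 3)*(a^2 + 6*a + 8) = (a - 1)*(a + 2)*(a + 3)*(a + 4)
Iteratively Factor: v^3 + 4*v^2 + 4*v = (v + 2)*(v^2 + 2*v) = v*(v + 2)*(v + 2)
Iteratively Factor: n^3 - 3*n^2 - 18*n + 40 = (n + 4)*(n^2 - 7*n + 10) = (n - 2)*(n + 4)*(n - 5)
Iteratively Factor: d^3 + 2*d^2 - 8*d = (d)*(d^2 + 2*d - 8) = d*(d - 2)*(d + 4)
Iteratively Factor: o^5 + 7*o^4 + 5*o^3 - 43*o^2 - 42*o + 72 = (o - 1)*(o^4 + 8*o^3 + 13*o^2 - 30*o - 72) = (o - 2)*(o - 1)*(o^3 + 10*o^2 + 33*o + 36) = (o - 2)*(o - 1)*(o + 3)*(o^2 + 7*o + 12) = (o - 2)*(o - 1)*(o + 3)^2*(o + 4)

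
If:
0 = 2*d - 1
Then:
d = 1/2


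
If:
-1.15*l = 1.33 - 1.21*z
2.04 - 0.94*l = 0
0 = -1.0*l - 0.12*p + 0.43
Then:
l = 2.17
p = -14.50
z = 3.16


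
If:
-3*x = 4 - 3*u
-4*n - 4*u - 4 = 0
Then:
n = -x - 7/3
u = x + 4/3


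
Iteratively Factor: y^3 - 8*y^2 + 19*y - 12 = (y - 3)*(y^2 - 5*y + 4) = (y - 4)*(y - 3)*(y - 1)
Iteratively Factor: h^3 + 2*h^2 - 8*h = (h)*(h^2 + 2*h - 8) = h*(h - 2)*(h + 4)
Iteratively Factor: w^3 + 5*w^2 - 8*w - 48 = (w + 4)*(w^2 + w - 12) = (w - 3)*(w + 4)*(w + 4)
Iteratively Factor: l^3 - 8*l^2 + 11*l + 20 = (l - 4)*(l^2 - 4*l - 5) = (l - 5)*(l - 4)*(l + 1)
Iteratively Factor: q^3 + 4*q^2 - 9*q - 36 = (q + 3)*(q^2 + q - 12) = (q + 3)*(q + 4)*(q - 3)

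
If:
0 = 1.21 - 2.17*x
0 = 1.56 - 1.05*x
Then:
No Solution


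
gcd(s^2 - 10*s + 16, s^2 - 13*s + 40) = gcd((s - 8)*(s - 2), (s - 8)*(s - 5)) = s - 8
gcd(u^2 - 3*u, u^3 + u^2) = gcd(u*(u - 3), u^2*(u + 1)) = u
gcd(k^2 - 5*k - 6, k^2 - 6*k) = k - 6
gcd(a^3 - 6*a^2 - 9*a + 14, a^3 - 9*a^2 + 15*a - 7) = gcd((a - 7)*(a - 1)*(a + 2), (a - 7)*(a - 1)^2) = a^2 - 8*a + 7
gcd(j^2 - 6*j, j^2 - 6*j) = j^2 - 6*j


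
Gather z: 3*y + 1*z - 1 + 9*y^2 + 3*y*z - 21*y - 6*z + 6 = 9*y^2 - 18*y + z*(3*y - 5) + 5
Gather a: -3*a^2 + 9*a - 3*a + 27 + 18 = -3*a^2 + 6*a + 45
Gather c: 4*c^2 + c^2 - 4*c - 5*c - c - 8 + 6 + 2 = 5*c^2 - 10*c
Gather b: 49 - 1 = 48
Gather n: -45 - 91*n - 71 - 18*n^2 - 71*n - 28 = -18*n^2 - 162*n - 144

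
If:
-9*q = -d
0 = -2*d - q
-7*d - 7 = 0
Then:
No Solution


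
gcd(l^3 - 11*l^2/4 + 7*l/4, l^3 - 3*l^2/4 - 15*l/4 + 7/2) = l^2 - 11*l/4 + 7/4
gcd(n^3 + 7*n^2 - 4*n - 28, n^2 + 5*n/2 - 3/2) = 1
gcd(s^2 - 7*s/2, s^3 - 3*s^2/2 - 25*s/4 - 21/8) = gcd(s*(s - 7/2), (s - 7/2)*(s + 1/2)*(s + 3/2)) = s - 7/2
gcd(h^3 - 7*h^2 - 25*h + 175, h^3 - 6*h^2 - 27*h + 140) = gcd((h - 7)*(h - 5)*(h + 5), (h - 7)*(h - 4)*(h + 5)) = h^2 - 2*h - 35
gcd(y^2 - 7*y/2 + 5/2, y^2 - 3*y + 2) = y - 1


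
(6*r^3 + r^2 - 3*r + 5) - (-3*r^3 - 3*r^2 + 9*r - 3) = 9*r^3 + 4*r^2 - 12*r + 8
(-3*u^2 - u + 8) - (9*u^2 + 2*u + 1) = -12*u^2 - 3*u + 7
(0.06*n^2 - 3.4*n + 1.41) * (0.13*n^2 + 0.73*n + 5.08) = 0.0078*n^4 - 0.3982*n^3 - 1.9939*n^2 - 16.2427*n + 7.1628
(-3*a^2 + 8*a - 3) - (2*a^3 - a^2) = -2*a^3 - 2*a^2 + 8*a - 3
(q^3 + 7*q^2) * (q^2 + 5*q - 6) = q^5 + 12*q^4 + 29*q^3 - 42*q^2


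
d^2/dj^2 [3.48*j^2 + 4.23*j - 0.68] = 6.96000000000000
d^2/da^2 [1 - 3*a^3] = -18*a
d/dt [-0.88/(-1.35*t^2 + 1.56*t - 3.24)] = (1.3728 - 2.376*t)/(1.35*t^2 - 1.56*t + 3.24)^2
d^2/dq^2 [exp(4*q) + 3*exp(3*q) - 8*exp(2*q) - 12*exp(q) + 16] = (16*exp(3*q) + 27*exp(2*q) - 32*exp(q) - 12)*exp(q)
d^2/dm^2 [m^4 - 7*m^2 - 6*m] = 12*m^2 - 14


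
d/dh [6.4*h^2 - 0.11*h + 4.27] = 12.8*h - 0.11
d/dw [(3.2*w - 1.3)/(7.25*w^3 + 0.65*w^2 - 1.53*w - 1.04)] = (-46.4*w^3 + 26.195*w^2 + 1.69*w - 5.317)/(52.5625*w^6 + 9.425*w^5 - 21.7625*w^4 - 17.069*w^3 + 0.9889*w^2 + 3.1824*w + 1.0816)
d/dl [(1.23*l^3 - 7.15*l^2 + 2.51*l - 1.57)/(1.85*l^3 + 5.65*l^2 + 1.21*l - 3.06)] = (-8.88178419700125e-16*l^5 + 20.177*l^4 - 6.3104*l^3 - 25.4109*l^2 + 61.499*l - 5.7809)/(3.4225*l^6 + 20.905*l^5 + 36.3995*l^4 + 2.351*l^3 - 33.1139*l^2 - 7.4052*l + 9.3636)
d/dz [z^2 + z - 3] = 2*z + 1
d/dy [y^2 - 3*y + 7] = 2*y - 3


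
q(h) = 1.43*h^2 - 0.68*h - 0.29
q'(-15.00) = -43.58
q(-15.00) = 331.66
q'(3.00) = 7.90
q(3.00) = 10.54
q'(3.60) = 9.62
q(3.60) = 15.79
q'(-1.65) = -5.40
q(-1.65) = 4.73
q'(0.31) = 0.21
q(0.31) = -0.36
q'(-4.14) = -12.52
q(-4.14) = 27.03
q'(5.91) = 16.22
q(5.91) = 45.64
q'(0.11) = -0.37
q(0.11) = -0.35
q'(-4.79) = -14.38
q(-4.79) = 35.78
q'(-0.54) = -2.22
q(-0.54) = 0.49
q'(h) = 2.86*h - 0.68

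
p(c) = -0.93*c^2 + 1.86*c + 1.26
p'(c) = 1.86 - 1.86*c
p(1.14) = 2.17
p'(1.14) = -0.26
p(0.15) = 1.52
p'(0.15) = 1.58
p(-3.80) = -19.24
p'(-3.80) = 8.93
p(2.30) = 0.62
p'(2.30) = -2.42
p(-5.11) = -32.53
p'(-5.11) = 11.36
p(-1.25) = -2.52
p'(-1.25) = 4.18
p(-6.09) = -44.56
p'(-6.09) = 13.19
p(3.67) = -4.44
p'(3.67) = -4.97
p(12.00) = -110.34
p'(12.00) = -20.46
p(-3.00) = -12.69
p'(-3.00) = 7.44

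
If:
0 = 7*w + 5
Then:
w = -5/7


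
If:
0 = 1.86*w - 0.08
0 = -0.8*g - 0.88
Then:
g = -1.10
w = 0.04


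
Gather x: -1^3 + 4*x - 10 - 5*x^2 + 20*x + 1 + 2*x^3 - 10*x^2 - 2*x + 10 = 2*x^3 - 15*x^2 + 22*x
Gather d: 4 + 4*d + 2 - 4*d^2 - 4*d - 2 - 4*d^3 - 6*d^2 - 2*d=-4*d^3 - 10*d^2 - 2*d + 4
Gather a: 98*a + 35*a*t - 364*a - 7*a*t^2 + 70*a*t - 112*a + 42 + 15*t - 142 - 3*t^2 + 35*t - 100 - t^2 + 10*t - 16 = a*(-7*t^2 + 105*t - 378) - 4*t^2 + 60*t - 216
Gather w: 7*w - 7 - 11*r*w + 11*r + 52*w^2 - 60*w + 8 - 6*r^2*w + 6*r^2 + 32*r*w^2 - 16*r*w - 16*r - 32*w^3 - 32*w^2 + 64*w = 6*r^2 - 5*r - 32*w^3 + w^2*(32*r + 20) + w*(-6*r^2 - 27*r + 11) + 1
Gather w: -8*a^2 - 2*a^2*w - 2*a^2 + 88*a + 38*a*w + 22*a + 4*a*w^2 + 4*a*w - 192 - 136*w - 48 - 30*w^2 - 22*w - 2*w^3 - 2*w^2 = -10*a^2 + 110*a - 2*w^3 + w^2*(4*a - 32) + w*(-2*a^2 + 42*a - 158) - 240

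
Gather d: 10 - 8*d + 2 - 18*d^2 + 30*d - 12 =-18*d^2 + 22*d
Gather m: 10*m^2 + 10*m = 10*m^2 + 10*m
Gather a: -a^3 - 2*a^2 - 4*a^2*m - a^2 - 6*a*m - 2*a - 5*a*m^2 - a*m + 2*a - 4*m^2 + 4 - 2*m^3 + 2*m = -a^3 + a^2*(-4*m - 3) + a*(-5*m^2 - 7*m) - 2*m^3 - 4*m^2 + 2*m + 4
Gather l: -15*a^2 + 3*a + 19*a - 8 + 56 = -15*a^2 + 22*a + 48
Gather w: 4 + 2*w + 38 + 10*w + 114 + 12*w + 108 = 24*w + 264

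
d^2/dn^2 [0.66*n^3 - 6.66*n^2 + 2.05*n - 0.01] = 3.96*n - 13.32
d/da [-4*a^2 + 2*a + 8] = 2 - 8*a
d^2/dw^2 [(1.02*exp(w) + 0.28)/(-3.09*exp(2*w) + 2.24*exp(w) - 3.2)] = (-9.73906200000002*exp(4*w) - 17.753904*exp(3*w) + 66.328704*exp(2*w) + 2.358272*exp(w) - 12.45184)*exp(w)/(29.503629*exp(6*w) - 64.163232*exp(5*w) + 138.174912*exp(4*w) - 144.134144*exp(3*w) + 143.09376*exp(2*w) - 68.8128*exp(w) + 32.768)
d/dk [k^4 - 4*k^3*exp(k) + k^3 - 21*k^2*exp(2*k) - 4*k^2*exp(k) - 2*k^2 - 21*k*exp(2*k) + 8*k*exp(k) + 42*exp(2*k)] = -4*k^3*exp(k) + 4*k^3 - 42*k^2*exp(2*k) - 16*k^2*exp(k) + 3*k^2 - 84*k*exp(2*k) - 4*k + 63*exp(2*k) + 8*exp(k)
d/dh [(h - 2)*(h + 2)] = 2*h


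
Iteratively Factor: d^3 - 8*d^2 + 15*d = (d - 3)*(d^2 - 5*d) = d*(d - 3)*(d - 5)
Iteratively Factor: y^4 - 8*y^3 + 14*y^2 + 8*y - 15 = (y - 5)*(y^3 - 3*y^2 - y + 3) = (y - 5)*(y + 1)*(y^2 - 4*y + 3) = (y - 5)*(y - 3)*(y + 1)*(y - 1)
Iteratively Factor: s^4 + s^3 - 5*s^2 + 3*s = (s - 1)*(s^3 + 2*s^2 - 3*s) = s*(s - 1)*(s^2 + 2*s - 3) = s*(s - 1)*(s + 3)*(s - 1)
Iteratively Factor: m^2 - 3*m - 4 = (m + 1)*(m - 4)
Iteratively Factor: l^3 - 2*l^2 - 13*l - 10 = (l + 1)*(l^2 - 3*l - 10) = (l + 1)*(l + 2)*(l - 5)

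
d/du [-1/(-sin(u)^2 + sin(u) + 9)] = (1 - 2*sin(u))*cos(u)/(sin(u) + cos(u)^2 + 8)^2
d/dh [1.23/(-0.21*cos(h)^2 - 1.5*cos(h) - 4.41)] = -(0.5166*cos(h) + 1.845)*sin(h)/(0.21*cos(h)^2 + 1.5*cos(h) + 4.41)^2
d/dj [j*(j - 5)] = 2*j - 5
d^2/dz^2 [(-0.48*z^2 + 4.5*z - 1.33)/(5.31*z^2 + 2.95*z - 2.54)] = (-1.4210854715202e-14*z^4 + 268.80282*z^3 - 263.84859*z^2 + 239.15709*z + 2.21833)/(149.721291*z^6 + 249.535485*z^5 - 76.223457*z^4 - 213.054605*z^3 + 36.460938*z^2 + 57.09666*z - 16.387064)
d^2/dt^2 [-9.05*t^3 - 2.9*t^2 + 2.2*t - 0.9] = -54.3*t - 5.8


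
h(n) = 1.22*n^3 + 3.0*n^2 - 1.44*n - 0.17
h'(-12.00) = 453.60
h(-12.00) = -1659.05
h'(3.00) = 49.50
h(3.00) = 55.45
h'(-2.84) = 11.04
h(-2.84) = 0.17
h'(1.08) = 9.31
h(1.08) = 3.31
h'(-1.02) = -3.75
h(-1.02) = 3.13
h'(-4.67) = 50.36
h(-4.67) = -52.27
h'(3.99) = 80.77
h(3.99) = 119.34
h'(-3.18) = 16.49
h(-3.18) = -4.49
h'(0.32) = 0.85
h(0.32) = -0.28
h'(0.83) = 6.06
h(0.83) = 1.40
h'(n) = 3.66*n^2 + 6.0*n - 1.44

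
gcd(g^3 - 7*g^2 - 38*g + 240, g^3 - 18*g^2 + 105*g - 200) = g^2 - 13*g + 40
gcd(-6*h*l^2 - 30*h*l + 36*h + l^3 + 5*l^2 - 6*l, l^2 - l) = l - 1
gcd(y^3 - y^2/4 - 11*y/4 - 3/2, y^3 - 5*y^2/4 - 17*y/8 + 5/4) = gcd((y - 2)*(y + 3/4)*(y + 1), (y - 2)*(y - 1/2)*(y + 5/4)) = y - 2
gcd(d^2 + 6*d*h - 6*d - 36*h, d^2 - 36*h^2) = d + 6*h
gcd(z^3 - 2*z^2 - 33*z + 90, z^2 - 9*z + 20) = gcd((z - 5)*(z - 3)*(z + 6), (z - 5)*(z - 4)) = z - 5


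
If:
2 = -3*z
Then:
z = -2/3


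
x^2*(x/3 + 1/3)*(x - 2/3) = x^4/3 + x^3/9 - 2*x^2/9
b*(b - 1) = b^2 - b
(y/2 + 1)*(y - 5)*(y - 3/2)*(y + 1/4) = y^4/2 - 17*y^3/8 - 53*y^2/16 + 109*y/16 + 15/8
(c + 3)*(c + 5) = c^2 + 8*c + 15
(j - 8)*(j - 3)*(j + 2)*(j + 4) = j^4 - 5*j^3 - 34*j^2 + 56*j + 192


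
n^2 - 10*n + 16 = (n - 8)*(n - 2)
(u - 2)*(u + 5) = u^2 + 3*u - 10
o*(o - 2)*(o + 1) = o^3 - o^2 - 2*o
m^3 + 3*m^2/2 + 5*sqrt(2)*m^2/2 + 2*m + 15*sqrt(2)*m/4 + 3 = (m + 3/2)*(m + sqrt(2)/2)*(m + 2*sqrt(2))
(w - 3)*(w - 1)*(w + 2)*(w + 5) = w^4 + 3*w^3 - 15*w^2 - 19*w + 30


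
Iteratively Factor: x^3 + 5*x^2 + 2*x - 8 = (x - 1)*(x^2 + 6*x + 8) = (x - 1)*(x + 4)*(x + 2)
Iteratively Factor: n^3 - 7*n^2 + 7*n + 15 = (n + 1)*(n^2 - 8*n + 15) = (n - 3)*(n + 1)*(n - 5)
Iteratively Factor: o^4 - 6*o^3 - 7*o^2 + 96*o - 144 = (o - 3)*(o^3 - 3*o^2 - 16*o + 48) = (o - 3)*(o + 4)*(o^2 - 7*o + 12) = (o - 4)*(o - 3)*(o + 4)*(o - 3)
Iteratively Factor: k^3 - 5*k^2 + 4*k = (k - 4)*(k^2 - k) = k*(k - 4)*(k - 1)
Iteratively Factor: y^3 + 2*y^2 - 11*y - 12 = (y + 4)*(y^2 - 2*y - 3) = (y - 3)*(y + 4)*(y + 1)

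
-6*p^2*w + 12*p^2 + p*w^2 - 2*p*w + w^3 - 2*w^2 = (-2*p + w)*(3*p + w)*(w - 2)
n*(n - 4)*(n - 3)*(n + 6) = n^4 - n^3 - 30*n^2 + 72*n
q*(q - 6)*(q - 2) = q^3 - 8*q^2 + 12*q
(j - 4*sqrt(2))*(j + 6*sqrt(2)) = j^2 + 2*sqrt(2)*j - 48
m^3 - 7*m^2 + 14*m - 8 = (m - 4)*(m - 2)*(m - 1)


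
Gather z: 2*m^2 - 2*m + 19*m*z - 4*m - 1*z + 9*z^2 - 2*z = 2*m^2 - 6*m + 9*z^2 + z*(19*m - 3)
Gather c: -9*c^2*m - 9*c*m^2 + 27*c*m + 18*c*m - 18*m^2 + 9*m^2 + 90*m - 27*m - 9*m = -9*c^2*m + c*(-9*m^2 + 45*m) - 9*m^2 + 54*m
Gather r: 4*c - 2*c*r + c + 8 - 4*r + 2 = 5*c + r*(-2*c - 4) + 10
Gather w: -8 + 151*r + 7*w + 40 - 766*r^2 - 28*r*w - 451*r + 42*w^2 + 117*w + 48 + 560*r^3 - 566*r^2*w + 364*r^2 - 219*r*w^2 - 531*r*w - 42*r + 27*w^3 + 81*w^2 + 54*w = 560*r^3 - 402*r^2 - 342*r + 27*w^3 + w^2*(123 - 219*r) + w*(-566*r^2 - 559*r + 178) + 80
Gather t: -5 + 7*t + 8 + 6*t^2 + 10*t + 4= 6*t^2 + 17*t + 7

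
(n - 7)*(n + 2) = n^2 - 5*n - 14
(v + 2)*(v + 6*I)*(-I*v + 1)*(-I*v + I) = -v^4 - v^3 - 7*I*v^3 + 8*v^2 - 7*I*v^2 + 6*v + 14*I*v - 12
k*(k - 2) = k^2 - 2*k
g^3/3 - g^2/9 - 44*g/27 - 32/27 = (g/3 + 1/3)*(g - 8/3)*(g + 4/3)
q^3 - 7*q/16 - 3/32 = (q - 3/4)*(q + 1/4)*(q + 1/2)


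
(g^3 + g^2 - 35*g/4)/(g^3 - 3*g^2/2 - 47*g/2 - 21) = g*(2*g - 5)/(2*(g^2 - 5*g - 6))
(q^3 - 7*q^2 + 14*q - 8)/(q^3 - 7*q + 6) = (q - 4)/(q + 3)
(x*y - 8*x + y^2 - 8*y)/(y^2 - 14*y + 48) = (x + y)/(y - 6)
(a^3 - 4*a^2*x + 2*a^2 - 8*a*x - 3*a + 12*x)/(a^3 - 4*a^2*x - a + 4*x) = (a + 3)/(a + 1)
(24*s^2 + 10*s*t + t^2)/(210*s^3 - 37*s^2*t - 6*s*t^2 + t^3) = (4*s + t)/(35*s^2 - 12*s*t + t^2)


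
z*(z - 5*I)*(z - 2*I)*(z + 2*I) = z^4 - 5*I*z^3 + 4*z^2 - 20*I*z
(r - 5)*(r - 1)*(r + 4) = r^3 - 2*r^2 - 19*r + 20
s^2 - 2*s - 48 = (s - 8)*(s + 6)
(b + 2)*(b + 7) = b^2 + 9*b + 14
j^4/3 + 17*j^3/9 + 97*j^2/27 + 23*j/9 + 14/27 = (j/3 + 1/3)*(j + 1/3)*(j + 2)*(j + 7/3)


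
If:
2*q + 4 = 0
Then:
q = -2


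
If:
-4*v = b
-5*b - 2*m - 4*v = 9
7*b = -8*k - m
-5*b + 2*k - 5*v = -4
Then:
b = 41/40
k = -5/64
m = -131/20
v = -41/160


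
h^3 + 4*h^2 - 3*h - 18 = (h - 2)*(h + 3)^2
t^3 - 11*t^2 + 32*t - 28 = (t - 7)*(t - 2)^2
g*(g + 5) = g^2 + 5*g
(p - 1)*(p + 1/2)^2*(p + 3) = p^4 + 3*p^3 - 3*p^2/4 - 5*p/2 - 3/4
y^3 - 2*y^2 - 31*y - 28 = (y - 7)*(y + 1)*(y + 4)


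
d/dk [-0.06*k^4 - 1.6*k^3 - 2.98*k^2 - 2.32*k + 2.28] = -0.24*k^3 - 4.8*k^2 - 5.96*k - 2.32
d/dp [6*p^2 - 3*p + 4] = 12*p - 3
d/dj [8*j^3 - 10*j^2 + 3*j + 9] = 24*j^2 - 20*j + 3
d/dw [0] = 0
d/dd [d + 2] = 1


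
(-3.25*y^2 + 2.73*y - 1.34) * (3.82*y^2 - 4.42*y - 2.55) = -12.415*y^4 + 24.7936*y^3 - 8.8979*y^2 - 1.0387*y + 3.417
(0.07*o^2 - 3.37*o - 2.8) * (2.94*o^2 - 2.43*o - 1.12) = 0.2058*o^4 - 10.0779*o^3 - 0.121299999999998*o^2 + 10.5784*o + 3.136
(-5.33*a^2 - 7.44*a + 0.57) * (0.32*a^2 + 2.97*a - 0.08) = -1.7056*a^4 - 18.2109*a^3 - 21.488*a^2 + 2.2881*a - 0.0456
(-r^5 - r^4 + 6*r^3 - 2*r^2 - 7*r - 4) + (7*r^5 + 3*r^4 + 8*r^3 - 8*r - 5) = 6*r^5 + 2*r^4 + 14*r^3 - 2*r^2 - 15*r - 9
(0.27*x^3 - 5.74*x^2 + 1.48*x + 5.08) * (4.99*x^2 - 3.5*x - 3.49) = 1.3473*x^5 - 29.5876*x^4 + 26.5329*x^3 + 40.2018*x^2 - 22.9452*x - 17.7292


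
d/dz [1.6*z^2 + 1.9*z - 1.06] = 3.2*z + 1.9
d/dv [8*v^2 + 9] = 16*v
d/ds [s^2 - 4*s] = 2*s - 4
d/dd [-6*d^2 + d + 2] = 1 - 12*d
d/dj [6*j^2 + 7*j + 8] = 12*j + 7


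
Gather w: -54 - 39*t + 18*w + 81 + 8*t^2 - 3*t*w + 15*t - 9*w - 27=8*t^2 - 24*t + w*(9 - 3*t)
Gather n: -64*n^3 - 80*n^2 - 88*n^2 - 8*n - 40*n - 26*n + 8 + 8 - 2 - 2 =-64*n^3 - 168*n^2 - 74*n + 12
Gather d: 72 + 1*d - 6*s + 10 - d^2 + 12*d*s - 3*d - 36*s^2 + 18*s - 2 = -d^2 + d*(12*s - 2) - 36*s^2 + 12*s + 80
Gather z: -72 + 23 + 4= -45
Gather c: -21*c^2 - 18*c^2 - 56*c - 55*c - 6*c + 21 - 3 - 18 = -39*c^2 - 117*c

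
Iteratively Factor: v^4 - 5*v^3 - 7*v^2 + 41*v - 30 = (v - 5)*(v^3 - 7*v + 6) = (v - 5)*(v - 1)*(v^2 + v - 6) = (v - 5)*(v - 2)*(v - 1)*(v + 3)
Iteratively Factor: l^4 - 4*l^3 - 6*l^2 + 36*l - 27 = (l - 1)*(l^3 - 3*l^2 - 9*l + 27) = (l - 3)*(l - 1)*(l^2 - 9) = (l - 3)*(l - 1)*(l + 3)*(l - 3)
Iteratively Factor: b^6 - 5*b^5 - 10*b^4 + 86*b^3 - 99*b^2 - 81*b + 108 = (b - 1)*(b^5 - 4*b^4 - 14*b^3 + 72*b^2 - 27*b - 108) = (b - 1)*(b + 1)*(b^4 - 5*b^3 - 9*b^2 + 81*b - 108) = (b - 3)*(b - 1)*(b + 1)*(b^3 - 2*b^2 - 15*b + 36) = (b - 3)^2*(b - 1)*(b + 1)*(b^2 + b - 12) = (b - 3)^3*(b - 1)*(b + 1)*(b + 4)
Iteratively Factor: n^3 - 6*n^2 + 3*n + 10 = (n - 5)*(n^2 - n - 2) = (n - 5)*(n + 1)*(n - 2)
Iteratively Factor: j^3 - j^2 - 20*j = (j)*(j^2 - j - 20) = j*(j - 5)*(j + 4)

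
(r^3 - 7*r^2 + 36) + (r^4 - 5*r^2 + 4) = r^4 + r^3 - 12*r^2 + 40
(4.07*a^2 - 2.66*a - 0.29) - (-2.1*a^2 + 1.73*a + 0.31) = 6.17*a^2 - 4.39*a - 0.6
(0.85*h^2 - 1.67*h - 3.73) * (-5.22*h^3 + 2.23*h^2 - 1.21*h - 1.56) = -4.437*h^5 + 10.6129*h^4 + 14.718*h^3 - 7.6232*h^2 + 7.1185*h + 5.8188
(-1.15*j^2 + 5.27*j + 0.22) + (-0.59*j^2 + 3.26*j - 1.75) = -1.74*j^2 + 8.53*j - 1.53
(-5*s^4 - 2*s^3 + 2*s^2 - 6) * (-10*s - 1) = 50*s^5 + 25*s^4 - 18*s^3 - 2*s^2 + 60*s + 6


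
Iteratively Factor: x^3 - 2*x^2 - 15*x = (x)*(x^2 - 2*x - 15) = x*(x - 5)*(x + 3)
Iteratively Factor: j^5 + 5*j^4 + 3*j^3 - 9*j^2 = (j + 3)*(j^4 + 2*j^3 - 3*j^2) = j*(j + 3)*(j^3 + 2*j^2 - 3*j) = j*(j - 1)*(j + 3)*(j^2 + 3*j) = j^2*(j - 1)*(j + 3)*(j + 3)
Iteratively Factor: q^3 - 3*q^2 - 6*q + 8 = (q - 4)*(q^2 + q - 2) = (q - 4)*(q - 1)*(q + 2)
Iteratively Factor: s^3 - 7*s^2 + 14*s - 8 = (s - 4)*(s^2 - 3*s + 2) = (s - 4)*(s - 2)*(s - 1)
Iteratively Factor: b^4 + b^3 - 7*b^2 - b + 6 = (b - 2)*(b^3 + 3*b^2 - b - 3) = (b - 2)*(b - 1)*(b^2 + 4*b + 3) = (b - 2)*(b - 1)*(b + 1)*(b + 3)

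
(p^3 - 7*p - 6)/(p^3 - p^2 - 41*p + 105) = (p^2 + 3*p + 2)/(p^2 + 2*p - 35)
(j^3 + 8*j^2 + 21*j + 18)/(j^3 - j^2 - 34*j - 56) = (j^2 + 6*j + 9)/(j^2 - 3*j - 28)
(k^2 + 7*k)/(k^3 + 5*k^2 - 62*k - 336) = k/(k^2 - 2*k - 48)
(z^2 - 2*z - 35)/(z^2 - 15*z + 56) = (z + 5)/(z - 8)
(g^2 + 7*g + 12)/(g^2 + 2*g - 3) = (g + 4)/(g - 1)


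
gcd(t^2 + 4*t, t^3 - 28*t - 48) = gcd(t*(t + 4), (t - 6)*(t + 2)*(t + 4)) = t + 4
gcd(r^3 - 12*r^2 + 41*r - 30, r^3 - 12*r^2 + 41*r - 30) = r^3 - 12*r^2 + 41*r - 30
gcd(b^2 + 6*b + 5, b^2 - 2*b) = 1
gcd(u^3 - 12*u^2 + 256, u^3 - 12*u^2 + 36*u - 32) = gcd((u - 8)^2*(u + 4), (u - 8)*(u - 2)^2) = u - 8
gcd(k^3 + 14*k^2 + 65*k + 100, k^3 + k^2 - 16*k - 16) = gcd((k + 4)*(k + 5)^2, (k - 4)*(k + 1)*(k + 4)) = k + 4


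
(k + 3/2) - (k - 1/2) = 2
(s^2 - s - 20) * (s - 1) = s^3 - 2*s^2 - 19*s + 20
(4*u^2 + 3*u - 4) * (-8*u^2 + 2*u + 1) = -32*u^4 - 16*u^3 + 42*u^2 - 5*u - 4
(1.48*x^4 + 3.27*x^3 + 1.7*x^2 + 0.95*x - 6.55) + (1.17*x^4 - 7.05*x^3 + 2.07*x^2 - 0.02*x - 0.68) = 2.65*x^4 - 3.78*x^3 + 3.77*x^2 + 0.93*x - 7.23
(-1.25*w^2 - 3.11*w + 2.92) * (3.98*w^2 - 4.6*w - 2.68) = -4.975*w^4 - 6.6278*w^3 + 29.2776*w^2 - 5.0972*w - 7.8256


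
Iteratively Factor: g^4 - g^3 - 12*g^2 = (g)*(g^3 - g^2 - 12*g) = g*(g + 3)*(g^2 - 4*g) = g^2*(g + 3)*(g - 4)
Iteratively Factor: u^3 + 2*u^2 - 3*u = (u)*(u^2 + 2*u - 3) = u*(u - 1)*(u + 3)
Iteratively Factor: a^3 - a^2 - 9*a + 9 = (a - 3)*(a^2 + 2*a - 3) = (a - 3)*(a - 1)*(a + 3)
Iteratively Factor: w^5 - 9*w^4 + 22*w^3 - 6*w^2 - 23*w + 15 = (w + 1)*(w^4 - 10*w^3 + 32*w^2 - 38*w + 15) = (w - 1)*(w + 1)*(w^3 - 9*w^2 + 23*w - 15) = (w - 5)*(w - 1)*(w + 1)*(w^2 - 4*w + 3) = (w - 5)*(w - 1)^2*(w + 1)*(w - 3)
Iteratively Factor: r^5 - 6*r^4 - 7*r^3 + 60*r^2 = (r)*(r^4 - 6*r^3 - 7*r^2 + 60*r) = r^2*(r^3 - 6*r^2 - 7*r + 60) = r^2*(r - 5)*(r^2 - r - 12) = r^2*(r - 5)*(r - 4)*(r + 3)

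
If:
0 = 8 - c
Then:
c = 8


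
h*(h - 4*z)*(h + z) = h^3 - 3*h^2*z - 4*h*z^2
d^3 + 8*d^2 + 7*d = d*(d + 1)*(d + 7)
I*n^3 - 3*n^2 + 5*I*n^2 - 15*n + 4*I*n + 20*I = (n + 5)*(n + 4*I)*(I*n + 1)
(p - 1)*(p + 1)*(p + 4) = p^3 + 4*p^2 - p - 4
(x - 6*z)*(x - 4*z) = x^2 - 10*x*z + 24*z^2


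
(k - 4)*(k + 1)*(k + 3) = k^3 - 13*k - 12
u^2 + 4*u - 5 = (u - 1)*(u + 5)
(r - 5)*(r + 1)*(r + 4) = r^3 - 21*r - 20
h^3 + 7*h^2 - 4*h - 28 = (h - 2)*(h + 2)*(h + 7)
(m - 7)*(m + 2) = m^2 - 5*m - 14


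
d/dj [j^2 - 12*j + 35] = 2*j - 12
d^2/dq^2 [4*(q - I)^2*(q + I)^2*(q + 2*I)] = 80*q^3 + 96*I*q^2 + 48*q + 32*I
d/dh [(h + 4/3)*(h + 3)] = 2*h + 13/3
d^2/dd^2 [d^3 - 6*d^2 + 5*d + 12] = 6*d - 12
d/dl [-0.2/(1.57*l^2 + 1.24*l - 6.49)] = (0.628*l + 0.248)/(1.57*l^2 + 1.24*l - 6.49)^2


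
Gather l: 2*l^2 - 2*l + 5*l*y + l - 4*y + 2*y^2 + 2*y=2*l^2 + l*(5*y - 1) + 2*y^2 - 2*y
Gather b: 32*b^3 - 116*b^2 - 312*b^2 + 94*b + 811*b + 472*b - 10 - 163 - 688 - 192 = 32*b^3 - 428*b^2 + 1377*b - 1053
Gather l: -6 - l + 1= -l - 5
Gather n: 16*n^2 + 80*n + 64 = 16*n^2 + 80*n + 64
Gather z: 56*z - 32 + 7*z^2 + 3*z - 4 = 7*z^2 + 59*z - 36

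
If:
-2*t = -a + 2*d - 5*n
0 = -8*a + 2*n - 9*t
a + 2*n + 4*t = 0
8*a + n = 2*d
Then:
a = 0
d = 0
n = 0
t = 0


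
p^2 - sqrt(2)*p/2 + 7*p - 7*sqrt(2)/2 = (p + 7)*(p - sqrt(2)/2)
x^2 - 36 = (x - 6)*(x + 6)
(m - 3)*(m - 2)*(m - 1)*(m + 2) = m^4 - 4*m^3 - m^2 + 16*m - 12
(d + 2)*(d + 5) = d^2 + 7*d + 10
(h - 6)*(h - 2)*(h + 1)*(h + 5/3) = h^4 - 16*h^3/3 - 23*h^2/3 + 56*h/3 + 20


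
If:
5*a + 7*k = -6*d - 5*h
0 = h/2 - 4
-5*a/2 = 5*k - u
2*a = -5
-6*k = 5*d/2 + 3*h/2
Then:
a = -5/2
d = -162/37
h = 8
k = -13/74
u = -1055/148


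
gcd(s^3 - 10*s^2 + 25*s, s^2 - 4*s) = s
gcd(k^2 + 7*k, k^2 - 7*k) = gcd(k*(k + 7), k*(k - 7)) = k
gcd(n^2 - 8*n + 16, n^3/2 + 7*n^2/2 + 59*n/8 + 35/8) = 1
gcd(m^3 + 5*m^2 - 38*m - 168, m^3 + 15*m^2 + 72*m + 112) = m^2 + 11*m + 28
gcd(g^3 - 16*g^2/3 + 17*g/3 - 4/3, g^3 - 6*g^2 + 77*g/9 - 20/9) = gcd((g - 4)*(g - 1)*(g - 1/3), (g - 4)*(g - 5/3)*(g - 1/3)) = g^2 - 13*g/3 + 4/3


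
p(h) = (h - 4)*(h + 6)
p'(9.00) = 20.00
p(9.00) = 75.00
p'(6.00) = 14.00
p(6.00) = 24.00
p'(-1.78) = -1.56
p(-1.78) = -24.39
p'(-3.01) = -4.02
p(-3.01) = -20.96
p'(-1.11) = -0.22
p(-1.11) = -24.99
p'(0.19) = 2.38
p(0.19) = -23.58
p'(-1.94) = -1.88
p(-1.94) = -24.12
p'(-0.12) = 1.76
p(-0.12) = -24.23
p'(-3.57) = -5.14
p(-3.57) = -18.40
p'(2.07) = 6.14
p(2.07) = -15.58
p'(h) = 2*h + 2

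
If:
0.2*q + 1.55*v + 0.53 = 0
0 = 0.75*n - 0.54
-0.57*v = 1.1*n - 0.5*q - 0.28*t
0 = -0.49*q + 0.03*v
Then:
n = 0.72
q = -0.02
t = 2.18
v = -0.34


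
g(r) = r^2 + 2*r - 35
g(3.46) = -16.11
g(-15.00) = 160.00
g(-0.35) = -35.58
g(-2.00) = -35.00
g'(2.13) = 6.26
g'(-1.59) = -1.18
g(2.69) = -22.38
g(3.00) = -20.00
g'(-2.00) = -2.00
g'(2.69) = 7.38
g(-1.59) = -35.65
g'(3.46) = 8.92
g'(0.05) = 2.10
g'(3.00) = 8.00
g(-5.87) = -12.28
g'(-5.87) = -9.74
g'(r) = 2*r + 2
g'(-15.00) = -28.00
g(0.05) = -34.90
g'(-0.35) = 1.30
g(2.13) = -26.20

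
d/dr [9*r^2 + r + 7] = 18*r + 1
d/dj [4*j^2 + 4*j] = 8*j + 4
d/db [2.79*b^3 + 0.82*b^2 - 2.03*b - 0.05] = 8.37*b^2 + 1.64*b - 2.03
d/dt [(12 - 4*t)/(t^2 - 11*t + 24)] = 4/(t^2 - 16*t + 64)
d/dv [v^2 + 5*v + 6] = 2*v + 5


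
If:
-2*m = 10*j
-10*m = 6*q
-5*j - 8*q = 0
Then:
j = 0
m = 0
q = 0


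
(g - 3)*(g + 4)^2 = g^3 + 5*g^2 - 8*g - 48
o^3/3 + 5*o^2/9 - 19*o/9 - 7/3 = (o/3 + 1)*(o - 7/3)*(o + 1)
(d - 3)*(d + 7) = d^2 + 4*d - 21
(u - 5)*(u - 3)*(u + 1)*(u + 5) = u^4 - 2*u^3 - 28*u^2 + 50*u + 75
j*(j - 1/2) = j^2 - j/2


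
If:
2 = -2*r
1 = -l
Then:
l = -1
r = -1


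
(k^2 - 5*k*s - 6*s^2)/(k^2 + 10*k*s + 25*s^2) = (k^2 - 5*k*s - 6*s^2)/(k^2 + 10*k*s + 25*s^2)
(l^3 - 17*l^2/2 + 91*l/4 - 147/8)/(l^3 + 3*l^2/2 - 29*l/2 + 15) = (l^2 - 7*l + 49/4)/(l^2 + 3*l - 10)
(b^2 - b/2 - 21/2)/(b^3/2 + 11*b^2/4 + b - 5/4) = 2*(2*b^2 - b - 21)/(2*b^3 + 11*b^2 + 4*b - 5)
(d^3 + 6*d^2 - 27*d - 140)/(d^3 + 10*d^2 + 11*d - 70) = (d^2 - d - 20)/(d^2 + 3*d - 10)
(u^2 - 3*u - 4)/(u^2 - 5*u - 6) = (u - 4)/(u - 6)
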